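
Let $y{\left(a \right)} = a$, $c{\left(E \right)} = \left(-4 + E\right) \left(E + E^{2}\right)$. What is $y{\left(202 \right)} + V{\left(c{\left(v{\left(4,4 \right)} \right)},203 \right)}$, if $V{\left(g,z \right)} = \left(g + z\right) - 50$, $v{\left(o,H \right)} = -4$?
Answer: $259$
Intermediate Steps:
$V{\left(g,z \right)} = -50 + g + z$
$y{\left(202 \right)} + V{\left(c{\left(v{\left(4,4 \right)} \right)},203 \right)} = 202 - \left(-153 + 4 \left(-4 + \left(-4\right)^{2} - -12\right)\right) = 202 - \left(-153 + 4 \left(-4 + 16 + 12\right)\right) = 202 - -57 = 202 + 57 = 259$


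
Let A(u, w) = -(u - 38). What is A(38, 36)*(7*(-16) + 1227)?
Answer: 0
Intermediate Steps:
A(u, w) = 38 - u (A(u, w) = -(-38 + u) = 38 - u)
A(38, 36)*(7*(-16) + 1227) = (38 - 1*38)*(7*(-16) + 1227) = (38 - 38)*(-112 + 1227) = 0*1115 = 0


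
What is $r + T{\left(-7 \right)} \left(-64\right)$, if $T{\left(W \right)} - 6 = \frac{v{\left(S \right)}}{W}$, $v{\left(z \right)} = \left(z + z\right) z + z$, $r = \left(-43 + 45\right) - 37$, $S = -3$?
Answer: $- \frac{1973}{7} \approx -281.86$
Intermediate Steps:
$r = -35$ ($r = 2 - 37 = -35$)
$v{\left(z \right)} = z + 2 z^{2}$ ($v{\left(z \right)} = 2 z z + z = 2 z^{2} + z = z + 2 z^{2}$)
$T{\left(W \right)} = 6 + \frac{15}{W}$ ($T{\left(W \right)} = 6 + \frac{\left(-3\right) \left(1 + 2 \left(-3\right)\right)}{W} = 6 + \frac{\left(-3\right) \left(1 - 6\right)}{W} = 6 + \frac{\left(-3\right) \left(-5\right)}{W} = 6 + \frac{15}{W}$)
$r + T{\left(-7 \right)} \left(-64\right) = -35 + \left(6 + \frac{15}{-7}\right) \left(-64\right) = -35 + \left(6 + 15 \left(- \frac{1}{7}\right)\right) \left(-64\right) = -35 + \left(6 - \frac{15}{7}\right) \left(-64\right) = -35 + \frac{27}{7} \left(-64\right) = -35 - \frac{1728}{7} = - \frac{1973}{7}$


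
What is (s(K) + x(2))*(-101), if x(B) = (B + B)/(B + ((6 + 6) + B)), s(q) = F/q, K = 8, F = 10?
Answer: -303/2 ≈ -151.50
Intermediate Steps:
s(q) = 10/q
x(B) = 2*B/(12 + 2*B) (x(B) = (2*B)/(B + (12 + B)) = (2*B)/(12 + 2*B) = 2*B/(12 + 2*B))
(s(K) + x(2))*(-101) = (10/8 + 2/(6 + 2))*(-101) = (10*(1/8) + 2/8)*(-101) = (5/4 + 2*(1/8))*(-101) = (5/4 + 1/4)*(-101) = (3/2)*(-101) = -303/2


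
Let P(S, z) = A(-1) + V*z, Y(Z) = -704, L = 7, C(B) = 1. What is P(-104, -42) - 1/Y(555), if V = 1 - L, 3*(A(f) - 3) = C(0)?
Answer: 539267/2112 ≈ 255.33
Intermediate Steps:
A(f) = 10/3 (A(f) = 3 + (1/3)*1 = 3 + 1/3 = 10/3)
V = -6 (V = 1 - 1*7 = 1 - 7 = -6)
P(S, z) = 10/3 - 6*z
P(-104, -42) - 1/Y(555) = (10/3 - 6*(-42)) - 1/(-704) = (10/3 + 252) - 1*(-1/704) = 766/3 + 1/704 = 539267/2112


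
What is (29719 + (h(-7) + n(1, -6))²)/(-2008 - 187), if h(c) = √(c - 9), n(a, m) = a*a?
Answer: -29704/2195 - 8*I/2195 ≈ -13.533 - 0.0036446*I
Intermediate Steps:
n(a, m) = a²
h(c) = √(-9 + c)
(29719 + (h(-7) + n(1, -6))²)/(-2008 - 187) = (29719 + (√(-9 - 7) + 1²)²)/(-2008 - 187) = (29719 + (√(-16) + 1)²)/(-2195) = (29719 + (4*I + 1)²)*(-1/2195) = (29719 + (1 + 4*I)²)*(-1/2195) = -29719/2195 - (1 + 4*I)²/2195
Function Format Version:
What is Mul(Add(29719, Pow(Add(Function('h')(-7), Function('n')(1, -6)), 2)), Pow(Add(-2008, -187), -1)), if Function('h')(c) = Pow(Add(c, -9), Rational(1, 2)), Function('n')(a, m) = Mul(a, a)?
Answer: Add(Rational(-29704, 2195), Mul(Rational(-8, 2195), I)) ≈ Add(-13.533, Mul(-0.0036446, I))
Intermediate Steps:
Function('n')(a, m) = Pow(a, 2)
Function('h')(c) = Pow(Add(-9, c), Rational(1, 2))
Mul(Add(29719, Pow(Add(Function('h')(-7), Function('n')(1, -6)), 2)), Pow(Add(-2008, -187), -1)) = Mul(Add(29719, Pow(Add(Pow(Add(-9, -7), Rational(1, 2)), Pow(1, 2)), 2)), Pow(Add(-2008, -187), -1)) = Mul(Add(29719, Pow(Add(Pow(-16, Rational(1, 2)), 1), 2)), Pow(-2195, -1)) = Mul(Add(29719, Pow(Add(Mul(4, I), 1), 2)), Rational(-1, 2195)) = Mul(Add(29719, Pow(Add(1, Mul(4, I)), 2)), Rational(-1, 2195)) = Add(Rational(-29719, 2195), Mul(Rational(-1, 2195), Pow(Add(1, Mul(4, I)), 2)))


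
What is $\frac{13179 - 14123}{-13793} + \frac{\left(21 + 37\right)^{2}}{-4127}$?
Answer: $- \frac{42503764}{56923711} \approx -0.74668$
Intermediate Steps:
$\frac{13179 - 14123}{-13793} + \frac{\left(21 + 37\right)^{2}}{-4127} = \left(13179 - 14123\right) \left(- \frac{1}{13793}\right) + 58^{2} \left(- \frac{1}{4127}\right) = \left(-944\right) \left(- \frac{1}{13793}\right) + 3364 \left(- \frac{1}{4127}\right) = \frac{944}{13793} - \frac{3364}{4127} = - \frac{42503764}{56923711}$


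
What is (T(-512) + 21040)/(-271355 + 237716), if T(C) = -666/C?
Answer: -5386573/8611584 ≈ -0.62550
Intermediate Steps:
(T(-512) + 21040)/(-271355 + 237716) = (-666/(-512) + 21040)/(-271355 + 237716) = (-666*(-1/512) + 21040)/(-33639) = (333/256 + 21040)*(-1/33639) = (5386573/256)*(-1/33639) = -5386573/8611584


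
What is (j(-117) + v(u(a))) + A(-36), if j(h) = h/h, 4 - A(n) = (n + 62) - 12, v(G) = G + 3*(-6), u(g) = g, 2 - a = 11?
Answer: -36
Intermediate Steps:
a = -9 (a = 2 - 1*11 = 2 - 11 = -9)
v(G) = -18 + G (v(G) = G - 18 = -18 + G)
A(n) = -46 - n (A(n) = 4 - ((n + 62) - 12) = 4 - ((62 + n) - 12) = 4 - (50 + n) = 4 + (-50 - n) = -46 - n)
j(h) = 1
(j(-117) + v(u(a))) + A(-36) = (1 + (-18 - 9)) + (-46 - 1*(-36)) = (1 - 27) + (-46 + 36) = -26 - 10 = -36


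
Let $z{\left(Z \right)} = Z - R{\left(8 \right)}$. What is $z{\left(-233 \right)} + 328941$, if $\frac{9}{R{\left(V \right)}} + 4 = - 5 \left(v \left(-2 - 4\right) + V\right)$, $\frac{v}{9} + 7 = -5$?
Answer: $\frac{1079477081}{3284} \approx 3.2871 \cdot 10^{5}$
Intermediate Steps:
$v = -108$ ($v = -63 + 9 \left(-5\right) = -63 - 45 = -108$)
$R{\left(V \right)} = \frac{9}{-3244 - 5 V}$ ($R{\left(V \right)} = \frac{9}{-4 - 5 \left(- 108 \left(-2 - 4\right) + V\right)} = \frac{9}{-4 - 5 \left(\left(-108\right) \left(-6\right) + V\right)} = \frac{9}{-4 - 5 \left(648 + V\right)} = \frac{9}{-4 - \left(3240 + 5 V\right)} = \frac{9}{-3244 - 5 V}$)
$z{\left(Z \right)} = \frac{9}{3284} + Z$ ($z{\left(Z \right)} = Z - - \frac{9}{3244 + 5 \cdot 8} = Z - - \frac{9}{3244 + 40} = Z - - \frac{9}{3284} = Z + \frac{9}{3284} = \frac{9}{3284} + Z$)
$z{\left(-233 \right)} + 328941 = \left(\frac{9}{3284} - 233\right) + 328941 = - \frac{765163}{3284} + 328941 = \frac{1079477081}{3284}$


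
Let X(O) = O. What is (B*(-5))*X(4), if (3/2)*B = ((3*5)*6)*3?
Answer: -3600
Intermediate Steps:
B = 180 (B = 2*(((3*5)*6)*3)/3 = 2*((15*6)*3)/3 = 2*(90*3)/3 = (2/3)*270 = 180)
(B*(-5))*X(4) = (180*(-5))*4 = -900*4 = -3600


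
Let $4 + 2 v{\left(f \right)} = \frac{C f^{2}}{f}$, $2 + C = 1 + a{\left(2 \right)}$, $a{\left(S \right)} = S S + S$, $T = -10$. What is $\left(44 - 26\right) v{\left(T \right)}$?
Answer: $-486$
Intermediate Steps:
$a{\left(S \right)} = S + S^{2}$ ($a{\left(S \right)} = S^{2} + S = S + S^{2}$)
$C = 5$ ($C = -2 + \left(1 + 2 \left(1 + 2\right)\right) = -2 + \left(1 + 2 \cdot 3\right) = -2 + \left(1 + 6\right) = -2 + 7 = 5$)
$v{\left(f \right)} = -2 + \frac{5 f}{2}$ ($v{\left(f \right)} = -2 + \frac{5 f^{2} \frac{1}{f}}{2} = -2 + \frac{5 f}{2}$)
$\left(44 - 26\right) v{\left(T \right)} = \left(44 - 26\right) \left(-2 + \frac{5}{2} \left(-10\right)\right) = 18 \left(-2 - 25\right) = 18 \left(-27\right) = -486$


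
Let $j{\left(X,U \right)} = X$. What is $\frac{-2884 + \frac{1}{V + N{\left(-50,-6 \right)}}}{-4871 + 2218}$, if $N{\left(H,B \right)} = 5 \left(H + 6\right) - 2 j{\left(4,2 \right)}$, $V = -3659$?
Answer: $\frac{11210109}{10312211} \approx 1.0871$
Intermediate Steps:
$N{\left(H,B \right)} = 22 + 5 H$ ($N{\left(H,B \right)} = 5 \left(H + 6\right) - 8 = 5 \left(6 + H\right) - 8 = \left(30 + 5 H\right) - 8 = 22 + 5 H$)
$\frac{-2884 + \frac{1}{V + N{\left(-50,-6 \right)}}}{-4871 + 2218} = \frac{-2884 + \frac{1}{-3659 + \left(22 + 5 \left(-50\right)\right)}}{-4871 + 2218} = \frac{-2884 + \frac{1}{-3659 + \left(22 - 250\right)}}{-2653} = \left(-2884 + \frac{1}{-3659 - 228}\right) \left(- \frac{1}{2653}\right) = \left(-2884 + \frac{1}{-3887}\right) \left(- \frac{1}{2653}\right) = \left(-2884 - \frac{1}{3887}\right) \left(- \frac{1}{2653}\right) = \left(- \frac{11210109}{3887}\right) \left(- \frac{1}{2653}\right) = \frac{11210109}{10312211}$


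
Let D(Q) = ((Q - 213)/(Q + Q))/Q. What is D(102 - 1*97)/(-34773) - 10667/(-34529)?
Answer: 9276680791/30016922925 ≈ 0.30905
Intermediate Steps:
D(Q) = (-213 + Q)/(2*Q²) (D(Q) = ((-213 + Q)/((2*Q)))/Q = ((-213 + Q)*(1/(2*Q)))/Q = ((-213 + Q)/(2*Q))/Q = (-213 + Q)/(2*Q²))
D(102 - 1*97)/(-34773) - 10667/(-34529) = ((-213 + (102 - 1*97))/(2*(102 - 1*97)²))/(-34773) - 10667/(-34529) = ((-213 + (102 - 97))/(2*(102 - 97)²))*(-1/34773) - 10667*(-1/34529) = ((½)*(-213 + 5)/5²)*(-1/34773) + 10667/34529 = ((½)*(1/25)*(-208))*(-1/34773) + 10667/34529 = -104/25*(-1/34773) + 10667/34529 = 104/869325 + 10667/34529 = 9276680791/30016922925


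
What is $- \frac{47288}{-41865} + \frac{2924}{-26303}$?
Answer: $\frac{1121403004}{1101175095} \approx 1.0184$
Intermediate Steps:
$- \frac{47288}{-41865} + \frac{2924}{-26303} = \left(-47288\right) \left(- \frac{1}{41865}\right) + 2924 \left(- \frac{1}{26303}\right) = \frac{47288}{41865} - \frac{2924}{26303} = \frac{1121403004}{1101175095}$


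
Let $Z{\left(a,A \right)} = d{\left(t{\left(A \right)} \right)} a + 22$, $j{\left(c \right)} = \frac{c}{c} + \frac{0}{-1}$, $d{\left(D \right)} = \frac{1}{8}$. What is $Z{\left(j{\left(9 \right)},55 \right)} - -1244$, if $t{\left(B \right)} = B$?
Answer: $\frac{10129}{8} \approx 1266.1$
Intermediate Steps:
$d{\left(D \right)} = \frac{1}{8}$
$j{\left(c \right)} = 1$ ($j{\left(c \right)} = 1 + 0 \left(-1\right) = 1 + 0 = 1$)
$Z{\left(a,A \right)} = 22 + \frac{a}{8}$ ($Z{\left(a,A \right)} = \frac{a}{8} + 22 = 22 + \frac{a}{8}$)
$Z{\left(j{\left(9 \right)},55 \right)} - -1244 = \left(22 + \frac{1}{8} \cdot 1\right) - -1244 = \left(22 + \frac{1}{8}\right) + 1244 = \frac{177}{8} + 1244 = \frac{10129}{8}$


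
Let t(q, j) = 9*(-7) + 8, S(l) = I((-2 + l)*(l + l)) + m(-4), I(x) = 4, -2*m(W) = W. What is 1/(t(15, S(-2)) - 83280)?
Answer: -1/83335 ≈ -1.2000e-5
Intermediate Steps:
m(W) = -W/2
S(l) = 6 (S(l) = 4 - ½*(-4) = 4 + 2 = 6)
t(q, j) = -55 (t(q, j) = -63 + 8 = -55)
1/(t(15, S(-2)) - 83280) = 1/(-55 - 83280) = 1/(-83335) = -1/83335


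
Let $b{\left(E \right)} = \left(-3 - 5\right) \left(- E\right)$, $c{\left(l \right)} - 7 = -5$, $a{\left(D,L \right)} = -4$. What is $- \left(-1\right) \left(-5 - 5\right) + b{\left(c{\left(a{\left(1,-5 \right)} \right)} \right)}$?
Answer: $6$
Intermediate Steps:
$c{\left(l \right)} = 2$ ($c{\left(l \right)} = 7 - 5 = 2$)
$b{\left(E \right)} = 8 E$ ($b{\left(E \right)} = - 8 \left(- E\right) = 8 E$)
$- \left(-1\right) \left(-5 - 5\right) + b{\left(c{\left(a{\left(1,-5 \right)} \right)} \right)} = - \left(-1\right) \left(-5 - 5\right) + 8 \cdot 2 = - \left(-1\right) \left(-10\right) + 16 = \left(-1\right) 10 + 16 = -10 + 16 = 6$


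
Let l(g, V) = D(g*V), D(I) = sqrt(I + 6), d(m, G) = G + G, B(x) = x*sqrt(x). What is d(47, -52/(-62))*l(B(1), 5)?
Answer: 52*sqrt(11)/31 ≈ 5.5634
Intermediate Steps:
B(x) = x**(3/2)
d(m, G) = 2*G
D(I) = sqrt(6 + I)
l(g, V) = sqrt(6 + V*g) (l(g, V) = sqrt(6 + g*V) = sqrt(6 + V*g))
d(47, -52/(-62))*l(B(1), 5) = (2*(-52/(-62)))*sqrt(6 + 5*1**(3/2)) = (2*(-52*(-1/62)))*sqrt(6 + 5*1) = (2*(26/31))*sqrt(6 + 5) = 52*sqrt(11)/31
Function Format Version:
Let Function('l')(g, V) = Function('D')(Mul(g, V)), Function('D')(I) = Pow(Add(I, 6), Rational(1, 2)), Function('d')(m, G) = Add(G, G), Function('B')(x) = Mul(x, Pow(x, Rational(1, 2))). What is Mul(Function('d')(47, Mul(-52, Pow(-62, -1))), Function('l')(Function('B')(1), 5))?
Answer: Mul(Rational(52, 31), Pow(11, Rational(1, 2))) ≈ 5.5634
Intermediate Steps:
Function('B')(x) = Pow(x, Rational(3, 2))
Function('d')(m, G) = Mul(2, G)
Function('D')(I) = Pow(Add(6, I), Rational(1, 2))
Function('l')(g, V) = Pow(Add(6, Mul(V, g)), Rational(1, 2)) (Function('l')(g, V) = Pow(Add(6, Mul(g, V)), Rational(1, 2)) = Pow(Add(6, Mul(V, g)), Rational(1, 2)))
Mul(Function('d')(47, Mul(-52, Pow(-62, -1))), Function('l')(Function('B')(1), 5)) = Mul(Mul(2, Mul(-52, Pow(-62, -1))), Pow(Add(6, Mul(5, Pow(1, Rational(3, 2)))), Rational(1, 2))) = Mul(Mul(2, Mul(-52, Rational(-1, 62))), Pow(Add(6, Mul(5, 1)), Rational(1, 2))) = Mul(Mul(2, Rational(26, 31)), Pow(Add(6, 5), Rational(1, 2))) = Mul(Rational(52, 31), Pow(11, Rational(1, 2)))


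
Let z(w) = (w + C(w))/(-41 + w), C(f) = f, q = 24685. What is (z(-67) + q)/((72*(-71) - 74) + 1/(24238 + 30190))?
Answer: -36277813198/7621117389 ≈ -4.7602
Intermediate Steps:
z(w) = 2*w/(-41 + w) (z(w) = (w + w)/(-41 + w) = (2*w)/(-41 + w) = 2*w/(-41 + w))
(z(-67) + q)/((72*(-71) - 74) + 1/(24238 + 30190)) = (2*(-67)/(-41 - 67) + 24685)/((72*(-71) - 74) + 1/(24238 + 30190)) = (2*(-67)/(-108) + 24685)/((-5112 - 74) + 1/54428) = (2*(-67)*(-1/108) + 24685)/(-5186 + 1/54428) = (67/54 + 24685)/(-282263607/54428) = (1333057/54)*(-54428/282263607) = -36277813198/7621117389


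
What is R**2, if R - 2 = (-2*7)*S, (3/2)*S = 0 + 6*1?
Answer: 2916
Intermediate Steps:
S = 4 (S = 2*(0 + 6*1)/3 = 2*(0 + 6)/3 = (2/3)*6 = 4)
R = -54 (R = 2 - 2*7*4 = 2 - 14*4 = 2 - 56 = -54)
R**2 = (-54)**2 = 2916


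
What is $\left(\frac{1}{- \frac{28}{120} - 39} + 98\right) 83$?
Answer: $\frac{9571228}{1177} \approx 8131.9$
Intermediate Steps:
$\left(\frac{1}{- \frac{28}{120} - 39} + 98\right) 83 = \left(\frac{1}{\left(-28\right) \frac{1}{120} - 39} + 98\right) 83 = \left(\frac{1}{- \frac{7}{30} - 39} + 98\right) 83 = \left(\frac{1}{- \frac{1177}{30}} + 98\right) 83 = \left(- \frac{30}{1177} + 98\right) 83 = \frac{115316}{1177} \cdot 83 = \frac{9571228}{1177}$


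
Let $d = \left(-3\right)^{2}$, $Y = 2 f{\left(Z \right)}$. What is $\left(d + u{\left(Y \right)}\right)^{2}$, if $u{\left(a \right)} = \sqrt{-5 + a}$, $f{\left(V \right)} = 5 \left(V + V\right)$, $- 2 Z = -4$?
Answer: $\left(9 + \sqrt{35}\right)^{2} \approx 222.49$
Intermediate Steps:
$Z = 2$ ($Z = \left(- \frac{1}{2}\right) \left(-4\right) = 2$)
$f{\left(V \right)} = 10 V$ ($f{\left(V \right)} = 5 \cdot 2 V = 10 V$)
$Y = 40$ ($Y = 2 \cdot 10 \cdot 2 = 2 \cdot 20 = 40$)
$d = 9$
$\left(d + u{\left(Y \right)}\right)^{2} = \left(9 + \sqrt{-5 + 40}\right)^{2} = \left(9 + \sqrt{35}\right)^{2}$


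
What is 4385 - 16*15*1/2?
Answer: 4265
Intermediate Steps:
4385 - 16*15*1/2 = 4385 - 240*1*(½) = 4385 - 240/2 = 4385 - 1*120 = 4385 - 120 = 4265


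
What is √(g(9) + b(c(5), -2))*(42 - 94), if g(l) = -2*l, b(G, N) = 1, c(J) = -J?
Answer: -52*I*√17 ≈ -214.4*I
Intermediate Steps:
√(g(9) + b(c(5), -2))*(42 - 94) = √(-2*9 + 1)*(42 - 94) = √(-18 + 1)*(-52) = √(-17)*(-52) = (I*√17)*(-52) = -52*I*√17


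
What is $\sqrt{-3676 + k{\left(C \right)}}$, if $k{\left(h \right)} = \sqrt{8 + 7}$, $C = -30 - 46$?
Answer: $\sqrt{-3676 + \sqrt{15}} \approx 60.598 i$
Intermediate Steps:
$C = -76$
$k{\left(h \right)} = \sqrt{15}$
$\sqrt{-3676 + k{\left(C \right)}} = \sqrt{-3676 + \sqrt{15}}$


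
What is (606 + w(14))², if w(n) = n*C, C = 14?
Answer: 643204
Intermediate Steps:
w(n) = 14*n (w(n) = n*14 = 14*n)
(606 + w(14))² = (606 + 14*14)² = (606 + 196)² = 802² = 643204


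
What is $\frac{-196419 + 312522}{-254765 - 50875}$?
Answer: $- \frac{38701}{101880} \approx -0.37987$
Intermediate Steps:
$\frac{-196419 + 312522}{-254765 - 50875} = \frac{116103}{-305640} = 116103 \left(- \frac{1}{305640}\right) = - \frac{38701}{101880}$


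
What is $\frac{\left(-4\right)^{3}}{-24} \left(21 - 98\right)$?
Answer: $- \frac{616}{3} \approx -205.33$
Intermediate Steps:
$\frac{\left(-4\right)^{3}}{-24} \left(21 - 98\right) = \left(-64\right) \left(- \frac{1}{24}\right) \left(-77\right) = \frac{8}{3} \left(-77\right) = - \frac{616}{3}$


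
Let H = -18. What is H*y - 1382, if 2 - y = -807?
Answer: -15944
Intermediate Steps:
y = 809 (y = 2 - 1*(-807) = 2 + 807 = 809)
H*y - 1382 = -18*809 - 1382 = -14562 - 1382 = -15944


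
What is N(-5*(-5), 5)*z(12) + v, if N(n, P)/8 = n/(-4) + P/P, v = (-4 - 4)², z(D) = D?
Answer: -440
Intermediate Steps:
v = 64 (v = (-8)² = 64)
N(n, P) = 8 - 2*n (N(n, P) = 8*(n/(-4) + P/P) = 8*(n*(-¼) + 1) = 8*(-n/4 + 1) = 8*(1 - n/4) = 8 - 2*n)
N(-5*(-5), 5)*z(12) + v = (8 - (-10)*(-5))*12 + 64 = (8 - 2*25)*12 + 64 = (8 - 50)*12 + 64 = -42*12 + 64 = -504 + 64 = -440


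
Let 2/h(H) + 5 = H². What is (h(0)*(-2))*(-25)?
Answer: -20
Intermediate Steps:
h(H) = 2/(-5 + H²)
(h(0)*(-2))*(-25) = ((2/(-5 + 0²))*(-2))*(-25) = ((2/(-5 + 0))*(-2))*(-25) = ((2/(-5))*(-2))*(-25) = ((2*(-⅕))*(-2))*(-25) = -⅖*(-2)*(-25) = (⅘)*(-25) = -20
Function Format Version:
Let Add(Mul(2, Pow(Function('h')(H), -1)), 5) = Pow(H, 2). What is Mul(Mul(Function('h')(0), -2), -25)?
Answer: -20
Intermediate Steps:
Function('h')(H) = Mul(2, Pow(Add(-5, Pow(H, 2)), -1))
Mul(Mul(Function('h')(0), -2), -25) = Mul(Mul(Mul(2, Pow(Add(-5, Pow(0, 2)), -1)), -2), -25) = Mul(Mul(Mul(2, Pow(Add(-5, 0), -1)), -2), -25) = Mul(Mul(Mul(2, Pow(-5, -1)), -2), -25) = Mul(Mul(Mul(2, Rational(-1, 5)), -2), -25) = Mul(Mul(Rational(-2, 5), -2), -25) = Mul(Rational(4, 5), -25) = -20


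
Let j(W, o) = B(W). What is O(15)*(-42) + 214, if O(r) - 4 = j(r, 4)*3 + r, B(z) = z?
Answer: -2474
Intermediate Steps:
j(W, o) = W
O(r) = 4 + 4*r (O(r) = 4 + (r*3 + r) = 4 + (3*r + r) = 4 + 4*r)
O(15)*(-42) + 214 = (4 + 4*15)*(-42) + 214 = (4 + 60)*(-42) + 214 = 64*(-42) + 214 = -2688 + 214 = -2474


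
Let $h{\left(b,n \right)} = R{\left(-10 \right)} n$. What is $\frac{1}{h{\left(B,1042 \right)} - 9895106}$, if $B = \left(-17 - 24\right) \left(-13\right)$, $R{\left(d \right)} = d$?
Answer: $- \frac{1}{9905526} \approx -1.0095 \cdot 10^{-7}$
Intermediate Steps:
$B = 533$ ($B = \left(-41\right) \left(-13\right) = 533$)
$h{\left(b,n \right)} = - 10 n$
$\frac{1}{h{\left(B,1042 \right)} - 9895106} = \frac{1}{\left(-10\right) 1042 - 9895106} = \frac{1}{-10420 - 9895106} = \frac{1}{-9905526} = - \frac{1}{9905526}$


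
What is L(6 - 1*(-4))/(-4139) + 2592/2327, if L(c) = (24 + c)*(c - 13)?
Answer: 10965642/9631453 ≈ 1.1385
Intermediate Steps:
L(c) = (-13 + c)*(24 + c) (L(c) = (24 + c)*(-13 + c) = (-13 + c)*(24 + c))
L(6 - 1*(-4))/(-4139) + 2592/2327 = (-312 + (6 - 1*(-4))² + 11*(6 - 1*(-4)))/(-4139) + 2592/2327 = (-312 + (6 + 4)² + 11*(6 + 4))*(-1/4139) + 2592*(1/2327) = (-312 + 10² + 11*10)*(-1/4139) + 2592/2327 = (-312 + 100 + 110)*(-1/4139) + 2592/2327 = -102*(-1/4139) + 2592/2327 = 102/4139 + 2592/2327 = 10965642/9631453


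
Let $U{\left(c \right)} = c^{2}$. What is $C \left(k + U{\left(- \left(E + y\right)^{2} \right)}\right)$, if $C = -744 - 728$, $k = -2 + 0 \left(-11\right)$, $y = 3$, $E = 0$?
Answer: $-116288$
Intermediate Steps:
$k = -2$ ($k = -2 + 0 = -2$)
$C = -1472$ ($C = -744 - 728 = -1472$)
$C \left(k + U{\left(- \left(E + y\right)^{2} \right)}\right) = - 1472 \left(-2 + \left(- \left(0 + 3\right)^{2}\right)^{2}\right) = - 1472 \left(-2 + \left(- 3^{2}\right)^{2}\right) = - 1472 \left(-2 + \left(\left(-1\right) 9\right)^{2}\right) = - 1472 \left(-2 + \left(-9\right)^{2}\right) = - 1472 \left(-2 + 81\right) = \left(-1472\right) 79 = -116288$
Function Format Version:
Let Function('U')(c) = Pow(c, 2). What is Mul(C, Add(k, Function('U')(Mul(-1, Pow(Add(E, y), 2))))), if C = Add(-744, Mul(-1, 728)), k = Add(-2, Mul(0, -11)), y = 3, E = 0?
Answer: -116288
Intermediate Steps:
k = -2 (k = Add(-2, 0) = -2)
C = -1472 (C = Add(-744, -728) = -1472)
Mul(C, Add(k, Function('U')(Mul(-1, Pow(Add(E, y), 2))))) = Mul(-1472, Add(-2, Pow(Mul(-1, Pow(Add(0, 3), 2)), 2))) = Mul(-1472, Add(-2, Pow(Mul(-1, Pow(3, 2)), 2))) = Mul(-1472, Add(-2, Pow(Mul(-1, 9), 2))) = Mul(-1472, Add(-2, Pow(-9, 2))) = Mul(-1472, Add(-2, 81)) = Mul(-1472, 79) = -116288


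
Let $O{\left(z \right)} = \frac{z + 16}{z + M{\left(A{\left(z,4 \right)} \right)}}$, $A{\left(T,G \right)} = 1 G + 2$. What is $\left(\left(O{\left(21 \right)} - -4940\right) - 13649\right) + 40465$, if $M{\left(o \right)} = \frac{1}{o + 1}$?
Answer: $\frac{127031}{4} \approx 31758.0$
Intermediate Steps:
$A{\left(T,G \right)} = 2 + G$ ($A{\left(T,G \right)} = G + 2 = 2 + G$)
$M{\left(o \right)} = \frac{1}{1 + o}$
$O{\left(z \right)} = \frac{16 + z}{\frac{1}{7} + z}$ ($O{\left(z \right)} = \frac{z + 16}{z + \frac{1}{1 + \left(2 + 4\right)}} = \frac{16 + z}{z + \frac{1}{1 + 6}} = \frac{16 + z}{z + \frac{1}{7}} = \frac{16 + z}{\frac{1}{7} + z}$)
$\left(\left(O{\left(21 \right)} - -4940\right) - 13649\right) + 40465 = \left(\left(\frac{7 \left(16 + 21\right)}{1 + 7 \cdot 21} - -4940\right) - 13649\right) + 40465 = \left(\left(7 \frac{1}{1 + 147} \cdot 37 + 4940\right) - 13649\right) + 40465 = \left(\left(7 \cdot \frac{1}{148} \cdot 37 + 4940\right) - 13649\right) + 40465 = \left(\left(\frac{7}{4} + 4940\right) - 13649\right) + 40465 = \left(\frac{19767}{4} - 13649\right) + 40465 = - \frac{34829}{4} + 40465 = \frac{127031}{4}$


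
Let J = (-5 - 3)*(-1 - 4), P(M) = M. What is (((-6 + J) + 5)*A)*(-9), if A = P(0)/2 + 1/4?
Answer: -351/4 ≈ -87.750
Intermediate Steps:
J = 40 (J = -8*(-5) = 40)
A = 1/4 (A = 0/2 + 1/4 = 0*(1/2) + 1*(1/4) = 0 + 1/4 = 1/4 ≈ 0.25000)
(((-6 + J) + 5)*A)*(-9) = (((-6 + 40) + 5)*(1/4))*(-9) = ((34 + 5)*(1/4))*(-9) = (39*(1/4))*(-9) = (39/4)*(-9) = -351/4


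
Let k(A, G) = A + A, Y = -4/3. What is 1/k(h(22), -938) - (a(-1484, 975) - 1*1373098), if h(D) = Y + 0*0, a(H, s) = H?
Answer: 10996653/8 ≈ 1.3746e+6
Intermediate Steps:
Y = -4/3 (Y = -4*⅓ = -4/3 ≈ -1.3333)
h(D) = -4/3 (h(D) = -4/3 + 0*0 = -4/3 + 0 = -4/3)
k(A, G) = 2*A
1/k(h(22), -938) - (a(-1484, 975) - 1*1373098) = 1/(2*(-4/3)) - (-1484 - 1*1373098) = 1/(-8/3) - (-1484 - 1373098) = -3/8 - 1*(-1374582) = -3/8 + 1374582 = 10996653/8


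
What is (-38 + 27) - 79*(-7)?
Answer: 542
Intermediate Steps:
(-38 + 27) - 79*(-7) = -11 + 553 = 542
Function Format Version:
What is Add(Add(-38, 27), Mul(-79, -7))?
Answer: 542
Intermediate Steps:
Add(Add(-38, 27), Mul(-79, -7)) = Add(-11, 553) = 542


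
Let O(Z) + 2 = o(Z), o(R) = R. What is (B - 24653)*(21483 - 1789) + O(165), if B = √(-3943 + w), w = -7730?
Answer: -485516019 + 59082*I*√1297 ≈ -4.8552e+8 + 2.1278e+6*I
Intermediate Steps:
O(Z) = -2 + Z
B = 3*I*√1297 (B = √(-3943 - 7730) = √(-11673) = 3*I*√1297 ≈ 108.04*I)
(B - 24653)*(21483 - 1789) + O(165) = (3*I*√1297 - 24653)*(21483 - 1789) + (-2 + 165) = (-24653 + 3*I*√1297)*19694 + 163 = (-485516182 + 59082*I*√1297) + 163 = -485516019 + 59082*I*√1297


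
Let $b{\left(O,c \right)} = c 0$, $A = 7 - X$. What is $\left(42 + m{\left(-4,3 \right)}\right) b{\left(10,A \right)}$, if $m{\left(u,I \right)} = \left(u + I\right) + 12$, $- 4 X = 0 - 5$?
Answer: $0$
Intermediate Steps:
$X = \frac{5}{4}$ ($X = - \frac{0 - 5}{4} = \left(- \frac{1}{4}\right) \left(-5\right) = \frac{5}{4} \approx 1.25$)
$m{\left(u,I \right)} = 12 + I + u$ ($m{\left(u,I \right)} = \left(I + u\right) + 12 = 12 + I + u$)
$A = \frac{23}{4}$ ($A = 7 - \frac{5}{4} = \frac{23}{4} \approx 5.75$)
$b{\left(O,c \right)} = 0$
$\left(42 + m{\left(-4,3 \right)}\right) b{\left(10,A \right)} = \left(42 + \left(12 + 3 - 4\right)\right) 0 = \left(42 + 11\right) 0 = 53 \cdot 0 = 0$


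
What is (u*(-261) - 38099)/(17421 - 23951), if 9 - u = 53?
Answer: 5323/1306 ≈ 4.0758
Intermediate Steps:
u = -44 (u = 9 - 1*53 = 9 - 53 = -44)
(u*(-261) - 38099)/(17421 - 23951) = (-44*(-261) - 38099)/(17421 - 23951) = (11484 - 38099)/(-6530) = -26615*(-1/6530) = 5323/1306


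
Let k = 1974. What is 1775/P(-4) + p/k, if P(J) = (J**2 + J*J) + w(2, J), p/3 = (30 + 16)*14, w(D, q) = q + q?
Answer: 84529/1128 ≈ 74.937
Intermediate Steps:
w(D, q) = 2*q
p = 1932 (p = 3*((30 + 16)*14) = 3*(46*14) = 3*644 = 1932)
P(J) = 2*J + 2*J**2 (P(J) = (J**2 + J*J) + 2*J = (J**2 + J**2) + 2*J = 2*J**2 + 2*J = 2*J + 2*J**2)
1775/P(-4) + p/k = 1775/((2*(-4)*(1 - 4))) + 1932/1974 = 1775/((2*(-4)*(-3))) + 1932*(1/1974) = 1775/24 + 46/47 = 84529/1128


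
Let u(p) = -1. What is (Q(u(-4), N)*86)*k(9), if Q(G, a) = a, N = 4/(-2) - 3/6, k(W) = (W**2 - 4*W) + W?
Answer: -11610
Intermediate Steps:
k(W) = W**2 - 3*W
N = -5/2 (N = 4*(-1/2) - 3*1/6 = -2 - 1/2 = -5/2 ≈ -2.5000)
(Q(u(-4), N)*86)*k(9) = (-5/2*86)*(9*(-3 + 9)) = -1935*6 = -215*54 = -11610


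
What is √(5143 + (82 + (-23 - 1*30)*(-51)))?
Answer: 2*√1982 ≈ 89.039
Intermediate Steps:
√(5143 + (82 + (-23 - 1*30)*(-51))) = √(5143 + (82 + (-23 - 30)*(-51))) = √(5143 + (82 - 53*(-51))) = √(5143 + (82 + 2703)) = √(5143 + 2785) = √7928 = 2*√1982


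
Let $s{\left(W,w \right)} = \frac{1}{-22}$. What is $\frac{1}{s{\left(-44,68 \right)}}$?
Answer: $-22$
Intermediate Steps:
$s{\left(W,w \right)} = - \frac{1}{22}$
$\frac{1}{s{\left(-44,68 \right)}} = \frac{1}{- \frac{1}{22}} = -22$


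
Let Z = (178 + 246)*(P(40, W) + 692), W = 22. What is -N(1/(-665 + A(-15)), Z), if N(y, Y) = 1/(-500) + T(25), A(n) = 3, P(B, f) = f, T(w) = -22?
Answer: 11001/500 ≈ 22.002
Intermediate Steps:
Z = 302736 (Z = (178 + 246)*(22 + 692) = 424*714 = 302736)
N(y, Y) = -11001/500 (N(y, Y) = 1/(-500) - 22 = -1/500 - 22 = -11001/500)
-N(1/(-665 + A(-15)), Z) = -1*(-11001/500) = 11001/500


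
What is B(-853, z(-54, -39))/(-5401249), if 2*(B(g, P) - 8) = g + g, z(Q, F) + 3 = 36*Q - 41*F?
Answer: 845/5401249 ≈ 0.00015645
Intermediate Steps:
z(Q, F) = -3 - 41*F + 36*Q (z(Q, F) = -3 + (36*Q - 41*F) = -3 + (-41*F + 36*Q) = -3 - 41*F + 36*Q)
B(g, P) = 8 + g (B(g, P) = 8 + (g + g)/2 = 8 + (2*g)/2 = 8 + g)
B(-853, z(-54, -39))/(-5401249) = (8 - 853)/(-5401249) = -845*(-1/5401249) = 845/5401249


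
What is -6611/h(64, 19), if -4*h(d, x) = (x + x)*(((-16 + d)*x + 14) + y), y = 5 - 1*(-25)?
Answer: 6611/9082 ≈ 0.72792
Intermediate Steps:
y = 30 (y = 5 + 25 = 30)
h(d, x) = -x*(44 + x*(-16 + d))/2 (h(d, x) = -(x + x)*(((-16 + d)*x + 14) + 30)/4 = -2*x*((x*(-16 + d) + 14) + 30)/4 = -2*x*((14 + x*(-16 + d)) + 30)/4 = -2*x*(44 + x*(-16 + d))/4 = -x*(44 + x*(-16 + d))/2)
-6611/h(64, 19) = -6611*2/(19*(-44 + 16*19 - 1*64*19)) = -6611*2/(19*(-44 + 304 - 1216)) = -6611/((½)*19*(-956)) = -6611/(-9082) = -6611*(-1/9082) = 6611/9082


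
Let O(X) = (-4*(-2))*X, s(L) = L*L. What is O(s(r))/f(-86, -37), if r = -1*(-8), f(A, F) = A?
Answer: -256/43 ≈ -5.9535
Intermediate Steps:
r = 8
s(L) = L²
O(X) = 8*X
O(s(r))/f(-86, -37) = (8*8²)/(-86) = (8*64)*(-1/86) = 512*(-1/86) = -256/43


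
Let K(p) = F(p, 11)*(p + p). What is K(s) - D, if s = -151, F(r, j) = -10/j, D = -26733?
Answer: 297083/11 ≈ 27008.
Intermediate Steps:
K(p) = -20*p/11 (K(p) = (-10/11)*(p + p) = (-10*1/11)*(2*p) = -20*p/11)
K(s) - D = -20/11*(-151) - 1*(-26733) = 3020/11 + 26733 = 297083/11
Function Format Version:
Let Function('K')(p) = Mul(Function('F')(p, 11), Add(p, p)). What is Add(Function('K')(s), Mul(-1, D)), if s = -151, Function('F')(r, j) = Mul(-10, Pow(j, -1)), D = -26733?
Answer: Rational(297083, 11) ≈ 27008.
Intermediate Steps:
Function('K')(p) = Mul(Rational(-20, 11), p) (Function('K')(p) = Mul(Mul(-10, Pow(11, -1)), Add(p, p)) = Mul(Mul(-10, Rational(1, 11)), Mul(2, p)) = Mul(Rational(-10, 11), Mul(2, p)) = Mul(Rational(-20, 11), p))
Add(Function('K')(s), Mul(-1, D)) = Add(Mul(Rational(-20, 11), -151), Mul(-1, -26733)) = Add(Rational(3020, 11), 26733) = Rational(297083, 11)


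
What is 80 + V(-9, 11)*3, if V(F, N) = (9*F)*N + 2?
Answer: -2587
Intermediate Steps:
V(F, N) = 2 + 9*F*N (V(F, N) = 9*F*N + 2 = 2 + 9*F*N)
80 + V(-9, 11)*3 = 80 + (2 + 9*(-9)*11)*3 = 80 + (2 - 891)*3 = 80 - 889*3 = 80 - 2667 = -2587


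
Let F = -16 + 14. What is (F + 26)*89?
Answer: 2136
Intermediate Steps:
F = -2
(F + 26)*89 = (-2 + 26)*89 = 24*89 = 2136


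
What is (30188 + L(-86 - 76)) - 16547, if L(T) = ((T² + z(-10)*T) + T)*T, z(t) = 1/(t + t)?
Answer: -21064776/5 ≈ -4.2130e+6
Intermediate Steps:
z(t) = 1/(2*t)
L(T) = T*(T² + 19*T/20) (L(T) = ((T² + ((½)/(-10))*T) + T)*T = ((T² + ((½)*(-⅒))*T) + T)*T = ((T² - T/20) + T)*T = (T² + 19*T/20)*T = T*(T² + 19*T/20))
(30188 + L(-86 - 76)) - 16547 = (30188 + (-86 - 76)²*(19/20 + (-86 - 76))) - 16547 = (30188 + (-162)²*(19/20 - 162)) - 16547 = (30188 + 26244*(-3221/20)) - 16547 = (30188 - 21132981/5) - 16547 = -20982041/5 - 16547 = -21064776/5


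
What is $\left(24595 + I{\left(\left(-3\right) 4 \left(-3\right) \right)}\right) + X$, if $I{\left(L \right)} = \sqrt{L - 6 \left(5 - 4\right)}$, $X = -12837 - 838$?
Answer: $10920 + \sqrt{30} \approx 10925.0$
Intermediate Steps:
$X = -13675$ ($X = -12837 - 838 = -13675$)
$I{\left(L \right)} = \sqrt{-6 + L}$ ($I{\left(L \right)} = \sqrt{L - 6} = \sqrt{-6 + L}$)
$\left(24595 + I{\left(\left(-3\right) 4 \left(-3\right) \right)}\right) + X = \left(24595 + \sqrt{-6 + \left(-3\right) 4 \left(-3\right)}\right) - 13675 = \left(24595 + \sqrt{-6 - -36}\right) - 13675 = \left(24595 + \sqrt{-6 + 36}\right) - 13675 = \left(24595 + \sqrt{30}\right) - 13675 = 10920 + \sqrt{30}$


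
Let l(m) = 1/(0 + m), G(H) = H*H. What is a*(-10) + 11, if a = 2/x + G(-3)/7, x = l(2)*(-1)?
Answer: 267/7 ≈ 38.143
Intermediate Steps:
G(H) = H²
l(m) = 1/m
x = -½ (x = -1/2 = (½)*(-1) = -½ ≈ -0.50000)
a = -19/7 (a = 2/(-½) + (-3)²/7 = 2*(-2) + 9*(⅐) = -4 + 9/7 = -19/7 ≈ -2.7143)
a*(-10) + 11 = -19/7*(-10) + 11 = 190/7 + 11 = 267/7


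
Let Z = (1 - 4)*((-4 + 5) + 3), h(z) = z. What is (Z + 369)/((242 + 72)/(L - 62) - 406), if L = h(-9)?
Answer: -25347/29140 ≈ -0.86983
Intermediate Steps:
L = -9
Z = -12 (Z = -3*(1 + 3) = -3*4 = -12)
(Z + 369)/((242 + 72)/(L - 62) - 406) = (-12 + 369)/((242 + 72)/(-9 - 62) - 406) = 357/(314/(-71) - 406) = 357/(314*(-1/71) - 406) = 357/(-314/71 - 406) = 357/(-29140/71) = 357*(-71/29140) = -25347/29140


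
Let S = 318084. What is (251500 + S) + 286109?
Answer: 855693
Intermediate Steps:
(251500 + S) + 286109 = (251500 + 318084) + 286109 = 569584 + 286109 = 855693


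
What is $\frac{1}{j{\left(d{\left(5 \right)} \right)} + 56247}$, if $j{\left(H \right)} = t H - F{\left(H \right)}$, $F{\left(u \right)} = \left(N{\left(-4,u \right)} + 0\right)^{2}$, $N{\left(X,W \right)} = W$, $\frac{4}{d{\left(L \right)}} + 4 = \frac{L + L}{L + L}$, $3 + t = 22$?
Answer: $\frac{9}{505979} \approx 1.7787 \cdot 10^{-5}$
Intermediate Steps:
$t = 19$ ($t = -3 + 22 = 19$)
$d{\left(L \right)} = - \frac{4}{3}$ ($d{\left(L \right)} = \frac{4}{-4 + \frac{L + L}{L + L}} = \frac{4}{-4 + \frac{2 L}{2 L}} = \frac{4}{-4 + 2 L \frac{1}{2 L}} = \frac{4}{-4 + 1} = \frac{4}{-3} = 4 \left(- \frac{1}{3}\right) = - \frac{4}{3}$)
$F{\left(u \right)} = u^{2}$ ($F{\left(u \right)} = \left(u + 0\right)^{2} = u^{2}$)
$j{\left(H \right)} = - H^{2} + 19 H$ ($j{\left(H \right)} = 19 H - H^{2} = - H^{2} + 19 H$)
$\frac{1}{j{\left(d{\left(5 \right)} \right)} + 56247} = \frac{1}{- \frac{4 \left(19 - - \frac{4}{3}\right)}{3} + 56247} = \frac{1}{- \frac{4 \left(19 + \frac{4}{3}\right)}{3} + 56247} = \frac{1}{\left(- \frac{4}{3}\right) \frac{61}{3} + 56247} = \frac{1}{- \frac{244}{9} + 56247} = \frac{1}{\frac{505979}{9}} = \frac{9}{505979}$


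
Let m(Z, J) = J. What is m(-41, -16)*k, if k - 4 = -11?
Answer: 112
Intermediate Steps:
k = -7 (k = 4 - 11 = -7)
m(-41, -16)*k = -16*(-7) = 112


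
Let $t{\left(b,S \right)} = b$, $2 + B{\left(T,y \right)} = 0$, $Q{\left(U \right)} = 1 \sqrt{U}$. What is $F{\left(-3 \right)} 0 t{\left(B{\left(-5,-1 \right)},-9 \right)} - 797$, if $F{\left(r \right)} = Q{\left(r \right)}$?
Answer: $-797$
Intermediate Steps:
$Q{\left(U \right)} = \sqrt{U}$
$B{\left(T,y \right)} = -2$ ($B{\left(T,y \right)} = -2 + 0 = -2$)
$F{\left(r \right)} = \sqrt{r}$
$F{\left(-3 \right)} 0 t{\left(B{\left(-5,-1 \right)},-9 \right)} - 797 = \sqrt{-3} \cdot 0 \left(-2\right) - 797 = i \sqrt{3} \cdot 0 - 797 = 0 - 797 = -797$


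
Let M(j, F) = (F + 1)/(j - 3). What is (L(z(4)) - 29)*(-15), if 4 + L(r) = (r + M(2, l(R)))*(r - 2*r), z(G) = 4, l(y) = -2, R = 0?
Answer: 795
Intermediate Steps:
M(j, F) = (1 + F)/(-3 + j)
L(r) = -4 - r*(1 + r) (L(r) = -4 + (r + (1 - 2)/(-3 + 2))*(r - 2*r) = -4 + (r - 1/(-1))*(-r) = -4 + (r - 1*(-1))*(-r) = -4 + (r + 1)*(-r) = -4 + (1 + r)*(-r) = -4 - r*(1 + r))
(L(z(4)) - 29)*(-15) = ((-4 - 1*4 - 1*4²) - 29)*(-15) = ((-4 - 4 - 1*16) - 29)*(-15) = ((-4 - 4 - 16) - 29)*(-15) = (-24 - 29)*(-15) = -53*(-15) = 795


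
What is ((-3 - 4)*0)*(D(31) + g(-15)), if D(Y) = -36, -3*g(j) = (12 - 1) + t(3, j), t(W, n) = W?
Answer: 0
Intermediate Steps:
g(j) = -14/3 (g(j) = -((12 - 1) + 3)/3 = -(11 + 3)/3 = -⅓*14 = -14/3)
((-3 - 4)*0)*(D(31) + g(-15)) = ((-3 - 4)*0)*(-36 - 14/3) = -7*0*(-122/3) = 0*(-122/3) = 0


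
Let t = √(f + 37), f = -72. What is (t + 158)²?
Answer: (158 + I*√35)² ≈ 24929.0 + 1869.5*I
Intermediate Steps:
t = I*√35 (t = √(-72 + 37) = √(-35) = I*√35 ≈ 5.9161*I)
(t + 158)² = (I*√35 + 158)² = (158 + I*√35)²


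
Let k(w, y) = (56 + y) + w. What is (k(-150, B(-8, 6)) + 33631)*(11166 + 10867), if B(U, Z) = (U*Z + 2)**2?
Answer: 785542549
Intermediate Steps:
B(U, Z) = (2 + U*Z)**2
k(w, y) = 56 + w + y
(k(-150, B(-8, 6)) + 33631)*(11166 + 10867) = ((56 - 150 + (2 - 8*6)**2) + 33631)*(11166 + 10867) = ((56 - 150 + (2 - 48)**2) + 33631)*22033 = ((56 - 150 + (-46)**2) + 33631)*22033 = ((56 - 150 + 2116) + 33631)*22033 = (2022 + 33631)*22033 = 35653*22033 = 785542549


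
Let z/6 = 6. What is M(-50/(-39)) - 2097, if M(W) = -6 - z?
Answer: -2139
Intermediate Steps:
z = 36 (z = 6*6 = 36)
M(W) = -42 (M(W) = -6 - 1*36 = -6 - 36 = -42)
M(-50/(-39)) - 2097 = -42 - 2097 = -2139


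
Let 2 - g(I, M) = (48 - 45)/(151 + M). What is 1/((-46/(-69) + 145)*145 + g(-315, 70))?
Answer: 663/14004982 ≈ 4.7340e-5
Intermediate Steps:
g(I, M) = 2 - 3/(151 + M) (g(I, M) = 2 - (48 - 45)/(151 + M) = 2 - 3/(151 + M))
1/((-46/(-69) + 145)*145 + g(-315, 70)) = 1/((-46/(-69) + 145)*145 + (299 + 2*70)/(151 + 70)) = 1/((-46*(-1/69) + 145)*145 + (299 + 140)/221) = 1/((2/3 + 145)*145 + (1/221)*439) = 1/((437/3)*145 + 439/221) = 1/(63365/3 + 439/221) = 1/(14004982/663) = 663/14004982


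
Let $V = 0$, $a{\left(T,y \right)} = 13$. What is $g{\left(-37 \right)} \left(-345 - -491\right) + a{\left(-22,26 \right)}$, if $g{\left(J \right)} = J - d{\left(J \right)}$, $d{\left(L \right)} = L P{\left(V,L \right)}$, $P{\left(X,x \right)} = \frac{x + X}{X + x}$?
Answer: $13$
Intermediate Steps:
$P{\left(X,x \right)} = 1$ ($P{\left(X,x \right)} = \frac{X + x}{X + x} = 1$)
$d{\left(L \right)} = L$ ($d{\left(L \right)} = L 1 = L$)
$g{\left(J \right)} = 0$ ($g{\left(J \right)} = J - J = 0$)
$g{\left(-37 \right)} \left(-345 - -491\right) + a{\left(-22,26 \right)} = 0 \left(-345 - -491\right) + 13 = 0 \left(-345 + 491\right) + 13 = 0 \cdot 146 + 13 = 0 + 13 = 13$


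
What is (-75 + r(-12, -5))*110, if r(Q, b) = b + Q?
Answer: -10120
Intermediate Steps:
r(Q, b) = Q + b
(-75 + r(-12, -5))*110 = (-75 + (-12 - 5))*110 = (-75 - 17)*110 = -92*110 = -10120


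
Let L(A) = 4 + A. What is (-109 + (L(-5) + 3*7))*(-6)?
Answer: 534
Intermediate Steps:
(-109 + (L(-5) + 3*7))*(-6) = (-109 + ((4 - 5) + 3*7))*(-6) = (-109 + (-1 + 21))*(-6) = (-109 + 20)*(-6) = -89*(-6) = 534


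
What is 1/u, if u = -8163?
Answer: -1/8163 ≈ -0.00012250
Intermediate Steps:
1/u = 1/(-8163) = -1/8163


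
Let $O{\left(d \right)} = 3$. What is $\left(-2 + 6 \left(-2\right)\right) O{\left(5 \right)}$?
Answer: $-42$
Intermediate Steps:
$\left(-2 + 6 \left(-2\right)\right) O{\left(5 \right)} = \left(-2 + 6 \left(-2\right)\right) 3 = \left(-2 - 12\right) 3 = \left(-14\right) 3 = -42$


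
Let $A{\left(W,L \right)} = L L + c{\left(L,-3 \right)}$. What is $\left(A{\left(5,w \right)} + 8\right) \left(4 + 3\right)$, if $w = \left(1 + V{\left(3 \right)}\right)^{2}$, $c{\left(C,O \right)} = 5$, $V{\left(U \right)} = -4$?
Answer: $658$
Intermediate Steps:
$w = 9$ ($w = \left(1 - 4\right)^{2} = \left(-3\right)^{2} = 9$)
$A{\left(W,L \right)} = 5 + L^{2}$ ($A{\left(W,L \right)} = L L + 5 = L^{2} + 5 = 5 + L^{2}$)
$\left(A{\left(5,w \right)} + 8\right) \left(4 + 3\right) = \left(\left(5 + 9^{2}\right) + 8\right) \left(4 + 3\right) = \left(\left(5 + 81\right) + 8\right) 7 = \left(86 + 8\right) 7 = 94 \cdot 7 = 658$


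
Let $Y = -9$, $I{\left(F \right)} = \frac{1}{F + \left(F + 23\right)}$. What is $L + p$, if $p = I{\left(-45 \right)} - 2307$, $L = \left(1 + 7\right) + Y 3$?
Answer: $- \frac{155843}{67} \approx -2326.0$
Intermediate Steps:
$I{\left(F \right)} = \frac{1}{23 + 2 F}$ ($I{\left(F \right)} = \frac{1}{F + \left(23 + F\right)} = \frac{1}{23 + 2 F}$)
$L = -19$ ($L = \left(1 + 7\right) - 27 = 8 - 27 = -19$)
$p = - \frac{154570}{67}$ ($p = \frac{1}{23 + 2 \left(-45\right)} - 2307 = \frac{1}{23 - 90} - 2307 = \frac{1}{-67} - 2307 = - \frac{1}{67} - 2307 = - \frac{154570}{67} \approx -2307.0$)
$L + p = -19 - \frac{154570}{67} = - \frac{155843}{67}$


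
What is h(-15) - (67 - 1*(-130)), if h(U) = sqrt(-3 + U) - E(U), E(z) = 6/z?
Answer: -983/5 + 3*I*sqrt(2) ≈ -196.6 + 4.2426*I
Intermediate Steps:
h(U) = sqrt(-3 + U) - 6/U
h(-15) - (67 - 1*(-130)) = (sqrt(-3 - 15) - 6/(-15)) - (67 - 1*(-130)) = (sqrt(-18) - 6*(-1/15)) - (67 + 130) = (3*I*sqrt(2) + 2/5) - 1*197 = (2/5 + 3*I*sqrt(2)) - 197 = -983/5 + 3*I*sqrt(2)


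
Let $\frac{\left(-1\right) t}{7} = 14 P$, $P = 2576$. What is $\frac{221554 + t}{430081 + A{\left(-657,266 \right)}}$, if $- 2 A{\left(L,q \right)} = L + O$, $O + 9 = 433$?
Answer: $- \frac{61788}{860395} \approx -0.071814$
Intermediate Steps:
$O = 424$ ($O = -9 + 433 = 424$)
$t = -252448$ ($t = - 7 \cdot 14 \cdot 2576 = \left(-7\right) 36064 = -252448$)
$A{\left(L,q \right)} = -212 - \frac{L}{2}$ ($A{\left(L,q \right)} = - \frac{L + 424}{2} = - \frac{424 + L}{2} = -212 - \frac{L}{2}$)
$\frac{221554 + t}{430081 + A{\left(-657,266 \right)}} = \frac{221554 - 252448}{430081 - - \frac{233}{2}} = - \frac{30894}{430081 + \left(-212 + \frac{657}{2}\right)} = - \frac{30894}{430081 + \frac{233}{2}} = - \frac{30894}{\frac{860395}{2}} = \left(-30894\right) \frac{2}{860395} = - \frac{61788}{860395}$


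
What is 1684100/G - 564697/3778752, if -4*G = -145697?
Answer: 25372910313991/550552830144 ≈ 46.086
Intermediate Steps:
G = 145697/4 (G = -¼*(-145697) = 145697/4 ≈ 36424.)
1684100/G - 564697/3778752 = 1684100/(145697/4) - 564697/3778752 = 1684100*(4/145697) - 564697*1/3778752 = 6736400/145697 - 564697/3778752 = 25372910313991/550552830144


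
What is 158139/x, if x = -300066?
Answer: -52713/100022 ≈ -0.52701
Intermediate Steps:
158139/x = 158139/(-300066) = 158139*(-1/300066) = -52713/100022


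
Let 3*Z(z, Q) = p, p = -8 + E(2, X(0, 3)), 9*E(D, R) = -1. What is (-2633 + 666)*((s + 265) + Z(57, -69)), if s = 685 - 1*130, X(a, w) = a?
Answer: -43405789/27 ≈ -1.6076e+6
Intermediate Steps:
E(D, R) = -⅑ (E(D, R) = (⅑)*(-1) = -⅑)
s = 555 (s = 685 - 130 = 555)
p = -73/9 (p = -8 - ⅑ = -73/9 ≈ -8.1111)
Z(z, Q) = -73/27 (Z(z, Q) = (⅓)*(-73/9) = -73/27)
(-2633 + 666)*((s + 265) + Z(57, -69)) = (-2633 + 666)*((555 + 265) - 73/27) = -1967*(820 - 73/27) = -1967*22067/27 = -43405789/27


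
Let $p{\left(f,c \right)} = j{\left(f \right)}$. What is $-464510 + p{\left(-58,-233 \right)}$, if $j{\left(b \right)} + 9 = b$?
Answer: $-464577$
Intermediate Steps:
$j{\left(b \right)} = -9 + b$
$p{\left(f,c \right)} = -9 + f$
$-464510 + p{\left(-58,-233 \right)} = -464510 - 67 = -464577$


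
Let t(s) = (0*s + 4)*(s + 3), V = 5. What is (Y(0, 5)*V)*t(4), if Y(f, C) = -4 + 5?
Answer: 140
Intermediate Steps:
t(s) = 12 + 4*s (t(s) = (0 + 4)*(3 + s) = 4*(3 + s) = 12 + 4*s)
Y(f, C) = 1
(Y(0, 5)*V)*t(4) = (1*5)*(12 + 4*4) = 5*(12 + 16) = 5*28 = 140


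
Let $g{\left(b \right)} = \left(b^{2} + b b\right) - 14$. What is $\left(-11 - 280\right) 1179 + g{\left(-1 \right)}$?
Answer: $-343101$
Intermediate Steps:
$g{\left(b \right)} = -14 + 2 b^{2}$ ($g{\left(b \right)} = \left(b^{2} + b^{2}\right) - 14 = 2 b^{2} - 14 = -14 + 2 b^{2}$)
$\left(-11 - 280\right) 1179 + g{\left(-1 \right)} = \left(-11 - 280\right) 1179 - \left(14 - 2 \left(-1\right)^{2}\right) = \left(-11 - 280\right) 1179 + \left(-14 + 2 \cdot 1\right) = \left(-291\right) 1179 + \left(-14 + 2\right) = -343089 - 12 = -343101$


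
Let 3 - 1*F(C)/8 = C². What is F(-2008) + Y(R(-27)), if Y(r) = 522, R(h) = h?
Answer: -32255966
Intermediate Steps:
F(C) = 24 - 8*C²
F(-2008) + Y(R(-27)) = (24 - 8*(-2008)²) + 522 = (24 - 8*4032064) + 522 = (24 - 32256512) + 522 = -32256488 + 522 = -32255966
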